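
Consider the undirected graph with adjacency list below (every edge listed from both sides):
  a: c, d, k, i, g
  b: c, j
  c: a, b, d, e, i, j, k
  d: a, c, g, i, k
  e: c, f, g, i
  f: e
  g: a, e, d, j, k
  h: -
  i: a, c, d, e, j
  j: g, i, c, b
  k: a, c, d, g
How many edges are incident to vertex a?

5

Neighbors of a: c, d, g, i, k.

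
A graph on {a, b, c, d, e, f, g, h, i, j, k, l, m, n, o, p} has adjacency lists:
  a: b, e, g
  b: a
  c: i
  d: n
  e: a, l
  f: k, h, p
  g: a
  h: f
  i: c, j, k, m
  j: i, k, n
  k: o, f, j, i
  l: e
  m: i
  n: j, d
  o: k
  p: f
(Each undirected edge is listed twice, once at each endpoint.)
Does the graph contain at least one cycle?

The graph has 16 vertices, 15 edges, and 2 connected components.
Since 15 > 16 - 2, a cycle must exist; for instance i-j-k-i.

Yes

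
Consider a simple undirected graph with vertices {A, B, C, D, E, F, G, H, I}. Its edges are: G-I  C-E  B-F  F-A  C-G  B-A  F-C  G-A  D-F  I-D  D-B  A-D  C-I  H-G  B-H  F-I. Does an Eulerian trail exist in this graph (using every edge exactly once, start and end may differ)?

Degrees: A:4, B:4, C:4, D:4, E:1, F:5, G:4, H:2, I:4
Odd-degree vertices: E, F (2 total).
With 2 odd-degree vertices and all edges in one connected piece, an Eulerian trail exists (from E to F).

Yes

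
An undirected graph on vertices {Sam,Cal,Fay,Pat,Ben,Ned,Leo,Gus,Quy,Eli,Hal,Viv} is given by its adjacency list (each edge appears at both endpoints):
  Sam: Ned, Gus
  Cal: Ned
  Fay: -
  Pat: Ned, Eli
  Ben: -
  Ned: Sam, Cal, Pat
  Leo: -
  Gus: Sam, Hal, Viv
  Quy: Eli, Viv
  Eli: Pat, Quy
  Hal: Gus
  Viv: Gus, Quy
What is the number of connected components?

4

Component: {Fay}
Component: {Ben}
Component: {Leo}
Component: {Sam, Cal, Pat, Ned, Gus, Quy, Eli, Hal, Viv}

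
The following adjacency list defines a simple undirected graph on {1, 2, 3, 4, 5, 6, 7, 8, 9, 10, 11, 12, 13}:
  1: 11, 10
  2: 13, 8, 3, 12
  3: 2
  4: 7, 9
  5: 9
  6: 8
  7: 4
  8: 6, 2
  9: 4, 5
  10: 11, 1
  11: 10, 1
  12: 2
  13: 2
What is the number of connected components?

Component: {1, 10, 11}
Component: {4, 5, 7, 9}
Component: {2, 3, 6, 8, 12, 13}

3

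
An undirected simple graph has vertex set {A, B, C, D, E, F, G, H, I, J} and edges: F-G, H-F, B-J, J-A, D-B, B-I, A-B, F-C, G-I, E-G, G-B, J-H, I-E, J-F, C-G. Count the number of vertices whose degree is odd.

4

Degrees: A:2, B:5, C:2, D:1, E:2, F:4, G:5, H:2, I:3, J:4
Odd-degree vertices: B, D, G, I.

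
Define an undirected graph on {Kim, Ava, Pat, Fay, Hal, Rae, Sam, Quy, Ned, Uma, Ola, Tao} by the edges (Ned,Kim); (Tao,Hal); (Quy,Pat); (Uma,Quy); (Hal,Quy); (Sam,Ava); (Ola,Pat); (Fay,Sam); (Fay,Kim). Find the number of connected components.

Component: {Rae}
Component: {Kim, Ava, Fay, Sam, Ned}
Component: {Pat, Hal, Quy, Uma, Ola, Tao}

3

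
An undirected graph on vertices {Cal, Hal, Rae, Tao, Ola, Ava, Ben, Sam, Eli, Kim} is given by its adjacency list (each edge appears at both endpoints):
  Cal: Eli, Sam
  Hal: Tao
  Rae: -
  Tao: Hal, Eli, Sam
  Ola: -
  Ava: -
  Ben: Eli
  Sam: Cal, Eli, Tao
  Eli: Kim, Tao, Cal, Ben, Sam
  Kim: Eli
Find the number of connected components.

4

Component: {Rae}
Component: {Ola}
Component: {Ava}
Component: {Cal, Hal, Tao, Ben, Sam, Eli, Kim}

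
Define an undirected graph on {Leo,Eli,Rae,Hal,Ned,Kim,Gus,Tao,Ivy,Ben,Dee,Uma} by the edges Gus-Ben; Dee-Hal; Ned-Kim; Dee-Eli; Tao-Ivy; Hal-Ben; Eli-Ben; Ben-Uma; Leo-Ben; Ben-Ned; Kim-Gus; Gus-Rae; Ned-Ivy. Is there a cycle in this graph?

The graph has 12 vertices, 13 edges, and 1 connected component.
One cycle is Ben-Eli-Dee-Hal-Ben.

Yes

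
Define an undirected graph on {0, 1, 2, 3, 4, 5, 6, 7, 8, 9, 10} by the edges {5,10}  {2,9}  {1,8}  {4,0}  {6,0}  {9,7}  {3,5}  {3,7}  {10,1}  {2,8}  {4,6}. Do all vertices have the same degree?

Yes

Degrees: 0:2, 1:2, 2:2, 3:2, 4:2, 5:2, 6:2, 7:2, 8:2, 9:2, 10:2
All degrees equal 2; the graph is regular.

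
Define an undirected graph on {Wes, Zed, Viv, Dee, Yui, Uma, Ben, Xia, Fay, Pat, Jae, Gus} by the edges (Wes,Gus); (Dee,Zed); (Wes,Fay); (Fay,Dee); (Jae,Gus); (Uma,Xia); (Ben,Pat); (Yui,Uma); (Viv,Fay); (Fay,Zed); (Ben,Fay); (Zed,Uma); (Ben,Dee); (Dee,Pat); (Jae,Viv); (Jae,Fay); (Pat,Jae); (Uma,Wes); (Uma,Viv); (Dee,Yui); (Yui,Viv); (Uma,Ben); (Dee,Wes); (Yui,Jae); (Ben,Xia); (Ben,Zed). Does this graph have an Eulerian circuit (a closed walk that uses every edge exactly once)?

Degrees: Wes:4, Zed:4, Viv:4, Dee:6, Yui:4, Uma:6, Ben:6, Xia:2, Fay:6, Pat:3, Jae:5, Gus:2
Vertices with odd degree: Pat, Jae. An Eulerian circuit requires all degrees even.

No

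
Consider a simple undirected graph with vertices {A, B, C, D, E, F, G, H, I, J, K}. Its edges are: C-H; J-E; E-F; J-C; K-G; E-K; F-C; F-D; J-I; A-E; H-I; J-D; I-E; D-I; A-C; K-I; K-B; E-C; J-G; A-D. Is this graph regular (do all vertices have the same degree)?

Degrees: A:3, B:1, C:5, D:4, E:6, F:3, G:2, H:2, I:5, J:5, K:4
Degrees are not all equal (e.g. deg(B)=1 but deg(E)=6); not regular.

No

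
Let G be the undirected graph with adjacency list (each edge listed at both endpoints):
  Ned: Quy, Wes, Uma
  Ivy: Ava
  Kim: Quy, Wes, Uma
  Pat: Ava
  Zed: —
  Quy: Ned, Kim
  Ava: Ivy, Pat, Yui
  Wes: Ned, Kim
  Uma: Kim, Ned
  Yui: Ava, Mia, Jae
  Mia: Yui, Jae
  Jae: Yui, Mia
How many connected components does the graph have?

3

Component: {Zed}
Component: {Ned, Kim, Quy, Wes, Uma}
Component: {Ivy, Pat, Ava, Yui, Mia, Jae}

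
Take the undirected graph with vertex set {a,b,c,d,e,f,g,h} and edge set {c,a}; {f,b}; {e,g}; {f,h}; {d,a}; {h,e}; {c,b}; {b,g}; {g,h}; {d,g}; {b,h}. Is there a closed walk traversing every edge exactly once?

Yes

Degrees: a:2, b:4, c:2, d:2, e:2, f:2, g:4, h:4
Every vertex has even degree and the edges form a single connected piece, so an Eulerian circuit exists.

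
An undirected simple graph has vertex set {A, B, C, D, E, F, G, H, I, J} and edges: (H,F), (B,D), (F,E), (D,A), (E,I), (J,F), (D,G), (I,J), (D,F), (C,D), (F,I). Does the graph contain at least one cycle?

Yes

The graph has 10 vertices, 11 edges, and 1 connected component.
One cycle is F-I-E-F.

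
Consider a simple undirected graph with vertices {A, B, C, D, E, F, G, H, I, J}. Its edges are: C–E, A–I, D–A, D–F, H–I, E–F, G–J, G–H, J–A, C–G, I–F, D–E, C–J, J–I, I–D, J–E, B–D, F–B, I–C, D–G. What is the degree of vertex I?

Neighbors of I: A, C, D, F, H, J.

6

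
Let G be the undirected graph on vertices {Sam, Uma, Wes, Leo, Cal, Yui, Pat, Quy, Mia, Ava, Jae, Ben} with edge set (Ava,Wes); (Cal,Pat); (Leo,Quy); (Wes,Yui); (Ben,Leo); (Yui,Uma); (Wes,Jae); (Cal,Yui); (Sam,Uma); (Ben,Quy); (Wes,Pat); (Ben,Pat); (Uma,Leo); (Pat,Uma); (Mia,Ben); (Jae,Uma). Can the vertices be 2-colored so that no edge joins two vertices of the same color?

No

The cycle Leo-Quy-Ben-Leo has length 3, which is odd, so the graph is not bipartite.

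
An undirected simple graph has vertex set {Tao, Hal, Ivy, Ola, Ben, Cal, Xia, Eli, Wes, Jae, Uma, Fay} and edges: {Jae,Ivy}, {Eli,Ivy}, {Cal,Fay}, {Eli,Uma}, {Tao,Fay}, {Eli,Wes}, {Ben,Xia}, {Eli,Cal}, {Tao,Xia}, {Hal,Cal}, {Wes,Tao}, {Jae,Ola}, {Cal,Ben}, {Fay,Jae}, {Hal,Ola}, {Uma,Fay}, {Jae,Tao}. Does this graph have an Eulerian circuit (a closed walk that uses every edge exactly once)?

Yes

Degrees: Tao:4, Hal:2, Ivy:2, Ola:2, Ben:2, Cal:4, Xia:2, Eli:4, Wes:2, Jae:4, Uma:2, Fay:4
Every vertex has even degree and the edges form a single connected piece, so an Eulerian circuit exists.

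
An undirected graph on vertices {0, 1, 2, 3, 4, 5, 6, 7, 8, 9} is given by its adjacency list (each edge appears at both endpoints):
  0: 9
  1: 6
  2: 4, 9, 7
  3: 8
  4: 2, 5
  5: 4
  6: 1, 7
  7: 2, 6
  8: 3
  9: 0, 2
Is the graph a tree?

No

|V| = 10, |E| = 8.
It is not connected, so it is not a tree.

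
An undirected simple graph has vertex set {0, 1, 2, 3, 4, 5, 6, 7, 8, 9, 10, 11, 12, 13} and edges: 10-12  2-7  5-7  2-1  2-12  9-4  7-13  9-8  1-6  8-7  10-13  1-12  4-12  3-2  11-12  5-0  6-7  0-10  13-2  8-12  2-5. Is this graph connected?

A breadth-first search from 0 visits 0, 10, 5, 12, 13, 2, 7, 1, 4, 11, 8, 3, 6, 9 — all 14 vertices — so the graph is connected.

Yes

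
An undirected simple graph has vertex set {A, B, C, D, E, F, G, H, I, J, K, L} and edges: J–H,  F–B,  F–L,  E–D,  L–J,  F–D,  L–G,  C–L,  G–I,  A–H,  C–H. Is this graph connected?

Component: {K}
Component: {A, B, C, D, E, F, G, H, I, J, L}
No edge joins these 2 groups, so the graph is disconnected.

No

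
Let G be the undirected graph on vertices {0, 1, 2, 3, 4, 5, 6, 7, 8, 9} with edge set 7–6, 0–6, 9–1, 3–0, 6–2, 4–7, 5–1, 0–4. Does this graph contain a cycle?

|V| = 10, |E| = 8, number of components = 3.
Since 8 > 10 - 3, a cycle must exist; for instance 0-6-7-4-0.

Yes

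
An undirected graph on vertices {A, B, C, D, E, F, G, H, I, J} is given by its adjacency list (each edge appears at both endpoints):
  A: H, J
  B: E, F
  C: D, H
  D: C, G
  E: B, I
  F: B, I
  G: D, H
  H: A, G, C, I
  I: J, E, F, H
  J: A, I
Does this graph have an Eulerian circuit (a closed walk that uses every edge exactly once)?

Degrees: A:2, B:2, C:2, D:2, E:2, F:2, G:2, H:4, I:4, J:2
All degrees are even and the non-isolated vertices are connected — an Eulerian circuit exists.

Yes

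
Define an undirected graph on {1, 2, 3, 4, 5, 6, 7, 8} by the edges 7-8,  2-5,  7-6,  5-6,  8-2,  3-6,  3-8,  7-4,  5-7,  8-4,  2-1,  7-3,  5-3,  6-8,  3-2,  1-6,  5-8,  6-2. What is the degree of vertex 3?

5

Neighbors of 3: 2, 5, 6, 7, 8.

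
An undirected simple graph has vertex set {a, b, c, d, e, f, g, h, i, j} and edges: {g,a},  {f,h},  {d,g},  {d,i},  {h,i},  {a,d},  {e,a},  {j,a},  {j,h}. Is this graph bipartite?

No

The cycle g-d-a-g has length 3, which is odd, so the graph is not bipartite.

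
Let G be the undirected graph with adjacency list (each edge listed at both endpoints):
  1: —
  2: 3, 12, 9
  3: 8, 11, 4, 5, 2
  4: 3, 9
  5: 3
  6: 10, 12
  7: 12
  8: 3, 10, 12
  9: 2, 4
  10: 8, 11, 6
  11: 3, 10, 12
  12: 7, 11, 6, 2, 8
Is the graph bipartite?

A valid 2-coloring puts {1, 3, 9, 10, 12} on one side and {2, 4, 5, 6, 7, 8, 11} on the other; every edge crosses between the two sides.

Yes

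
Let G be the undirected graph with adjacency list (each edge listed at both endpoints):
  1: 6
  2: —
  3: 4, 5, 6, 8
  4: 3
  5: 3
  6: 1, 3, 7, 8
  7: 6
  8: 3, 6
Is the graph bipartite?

The cycle 3-6-8-3 has length 3, which is odd, so the graph is not bipartite.

No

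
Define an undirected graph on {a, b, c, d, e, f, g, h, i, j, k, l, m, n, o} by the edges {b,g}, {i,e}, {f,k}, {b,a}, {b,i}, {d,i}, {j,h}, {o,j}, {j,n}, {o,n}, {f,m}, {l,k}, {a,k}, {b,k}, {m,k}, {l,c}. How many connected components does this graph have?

Component: {h, j, n, o}
Component: {a, b, c, d, e, f, g, i, k, l, m}

2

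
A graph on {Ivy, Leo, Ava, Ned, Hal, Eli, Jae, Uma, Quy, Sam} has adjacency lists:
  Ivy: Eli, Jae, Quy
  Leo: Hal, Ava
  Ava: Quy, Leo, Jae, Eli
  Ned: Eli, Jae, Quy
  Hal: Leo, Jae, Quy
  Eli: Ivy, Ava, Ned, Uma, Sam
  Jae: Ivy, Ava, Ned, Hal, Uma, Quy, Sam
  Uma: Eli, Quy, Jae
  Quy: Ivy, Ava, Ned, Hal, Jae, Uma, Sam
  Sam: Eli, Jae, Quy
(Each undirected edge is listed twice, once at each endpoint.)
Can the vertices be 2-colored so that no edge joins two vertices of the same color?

No

The cycle Quy-Jae-Sam-Quy has length 3, which is odd, so the graph is not bipartite.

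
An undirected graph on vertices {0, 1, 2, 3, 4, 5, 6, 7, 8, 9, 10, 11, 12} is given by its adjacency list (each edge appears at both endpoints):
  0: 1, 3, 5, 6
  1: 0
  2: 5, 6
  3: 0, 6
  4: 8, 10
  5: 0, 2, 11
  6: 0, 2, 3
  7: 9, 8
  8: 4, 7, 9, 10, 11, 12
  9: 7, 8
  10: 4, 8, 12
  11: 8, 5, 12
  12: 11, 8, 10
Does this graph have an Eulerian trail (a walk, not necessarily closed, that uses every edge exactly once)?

No

Degrees: 0:4, 1:1, 2:2, 3:2, 4:2, 5:3, 6:3, 7:2, 8:6, 9:2, 10:3, 11:3, 12:3
Odd-degree vertices: 1, 5, 6, 10, 11, 12 (6 total).
An Eulerian trail requires 0 or 2 odd-degree vertices; here there are 6.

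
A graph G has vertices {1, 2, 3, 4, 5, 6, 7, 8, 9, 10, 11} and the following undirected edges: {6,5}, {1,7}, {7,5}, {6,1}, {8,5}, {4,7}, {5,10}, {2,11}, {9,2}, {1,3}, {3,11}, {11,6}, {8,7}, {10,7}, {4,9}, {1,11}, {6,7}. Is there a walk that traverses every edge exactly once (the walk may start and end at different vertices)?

Degrees: 1:4, 2:2, 3:2, 4:2, 5:4, 6:4, 7:6, 8:2, 9:2, 10:2, 11:4
Odd-degree vertices: none (0 total).
With 0 odd-degree vertices and all edges in one connected piece, an Eulerian trail exists.

Yes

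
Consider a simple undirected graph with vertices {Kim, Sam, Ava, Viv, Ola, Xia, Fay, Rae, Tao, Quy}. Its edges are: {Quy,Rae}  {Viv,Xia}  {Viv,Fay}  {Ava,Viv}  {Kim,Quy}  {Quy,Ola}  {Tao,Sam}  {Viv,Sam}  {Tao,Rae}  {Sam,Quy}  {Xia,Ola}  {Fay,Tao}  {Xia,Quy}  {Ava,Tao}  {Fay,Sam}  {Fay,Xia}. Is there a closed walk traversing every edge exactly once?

Degrees: Kim:1, Sam:4, Ava:2, Viv:4, Ola:2, Xia:4, Fay:4, Rae:2, Tao:4, Quy:5
Vertices with odd degree: Kim, Quy. An Eulerian circuit requires all degrees even.

No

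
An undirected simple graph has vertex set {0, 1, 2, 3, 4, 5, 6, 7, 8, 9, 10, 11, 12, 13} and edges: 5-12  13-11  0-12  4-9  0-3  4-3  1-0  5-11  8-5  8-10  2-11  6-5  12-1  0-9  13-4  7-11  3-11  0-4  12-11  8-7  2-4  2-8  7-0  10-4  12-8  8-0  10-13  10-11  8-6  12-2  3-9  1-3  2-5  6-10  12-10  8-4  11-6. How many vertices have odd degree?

10

Degrees: 0:7, 1:3, 2:5, 3:5, 4:7, 5:5, 6:4, 7:3, 8:8, 9:3, 10:6, 11:8, 12:7, 13:3
Odd-degree vertices: 0, 1, 2, 3, 4, 5, 7, 9, 12, 13.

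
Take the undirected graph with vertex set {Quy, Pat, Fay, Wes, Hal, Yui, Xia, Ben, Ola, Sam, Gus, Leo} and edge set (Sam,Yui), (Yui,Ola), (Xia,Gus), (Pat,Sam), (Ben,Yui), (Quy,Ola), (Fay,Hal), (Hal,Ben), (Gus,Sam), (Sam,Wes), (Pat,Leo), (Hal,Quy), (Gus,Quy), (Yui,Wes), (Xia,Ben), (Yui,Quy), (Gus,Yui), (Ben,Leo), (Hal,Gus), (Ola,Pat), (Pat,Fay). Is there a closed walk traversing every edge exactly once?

No

Degrees: Quy:4, Pat:4, Fay:2, Wes:2, Hal:4, Yui:6, Xia:2, Ben:4, Ola:3, Sam:4, Gus:5, Leo:2
Vertices with odd degree: Ola, Gus. An Eulerian circuit requires all degrees even.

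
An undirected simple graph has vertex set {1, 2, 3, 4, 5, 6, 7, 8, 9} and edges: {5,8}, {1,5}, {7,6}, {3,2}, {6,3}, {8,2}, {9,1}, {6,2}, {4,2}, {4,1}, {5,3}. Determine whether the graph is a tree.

No

|V| = 9, |E| = 11.
Connected but with 11 > 8 edges, so it has a cycle and is not a tree.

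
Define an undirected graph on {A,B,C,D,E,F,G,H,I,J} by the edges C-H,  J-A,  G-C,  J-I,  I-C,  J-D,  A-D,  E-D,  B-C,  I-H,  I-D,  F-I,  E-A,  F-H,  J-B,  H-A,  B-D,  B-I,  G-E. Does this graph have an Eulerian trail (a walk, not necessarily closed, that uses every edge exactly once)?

Degrees: A:4, B:4, C:4, D:5, E:3, F:2, G:2, H:4, I:6, J:4
Odd-degree vertices: D, E (2 total).
With 2 odd-degree vertices and all edges in one connected piece, an Eulerian trail exists (from D to E).

Yes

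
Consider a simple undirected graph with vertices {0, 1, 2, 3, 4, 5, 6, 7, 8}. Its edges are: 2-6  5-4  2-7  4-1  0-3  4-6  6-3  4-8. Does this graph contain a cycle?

No

|V| = 9, |E| = 8, number of components = 1.
Since 8 = 9 - 1, the graph is a forest and contains no cycle.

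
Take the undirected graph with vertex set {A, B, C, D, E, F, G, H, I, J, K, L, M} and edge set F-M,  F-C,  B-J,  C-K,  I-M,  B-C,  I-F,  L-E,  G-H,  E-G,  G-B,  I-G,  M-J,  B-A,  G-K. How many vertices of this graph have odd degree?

Degrees: A:1, B:4, C:3, D:0, E:2, F:3, G:5, H:1, I:3, J:2, K:2, L:1, M:3
Odd-degree vertices: A, C, F, G, H, I, L, M.

8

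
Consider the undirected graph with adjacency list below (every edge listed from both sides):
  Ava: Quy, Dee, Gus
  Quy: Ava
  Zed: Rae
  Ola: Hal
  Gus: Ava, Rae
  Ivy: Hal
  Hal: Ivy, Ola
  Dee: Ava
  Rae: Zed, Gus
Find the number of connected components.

Component: {Ola, Ivy, Hal}
Component: {Ava, Quy, Zed, Gus, Dee, Rae}

2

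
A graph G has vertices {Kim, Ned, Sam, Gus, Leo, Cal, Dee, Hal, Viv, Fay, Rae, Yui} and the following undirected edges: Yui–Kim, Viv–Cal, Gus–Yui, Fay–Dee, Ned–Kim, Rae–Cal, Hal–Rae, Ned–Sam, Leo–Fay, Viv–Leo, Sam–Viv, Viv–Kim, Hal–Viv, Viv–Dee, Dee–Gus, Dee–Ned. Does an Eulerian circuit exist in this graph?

Degrees: Kim:3, Ned:3, Sam:2, Gus:2, Leo:2, Cal:2, Dee:4, Hal:2, Viv:6, Fay:2, Rae:2, Yui:2
Vertices with odd degree: Kim, Ned. An Eulerian circuit requires all degrees even.

No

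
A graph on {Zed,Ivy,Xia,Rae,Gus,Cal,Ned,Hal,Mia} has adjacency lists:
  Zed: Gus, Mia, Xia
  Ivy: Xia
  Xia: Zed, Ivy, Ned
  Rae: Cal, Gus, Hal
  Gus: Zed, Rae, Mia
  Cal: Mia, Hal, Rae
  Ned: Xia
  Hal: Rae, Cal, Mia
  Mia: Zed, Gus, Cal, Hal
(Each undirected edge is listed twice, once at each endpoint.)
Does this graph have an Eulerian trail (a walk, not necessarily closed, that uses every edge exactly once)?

No

Degrees: Zed:3, Ivy:1, Xia:3, Rae:3, Gus:3, Cal:3, Ned:1, Hal:3, Mia:4
Odd-degree vertices: Zed, Ivy, Xia, Rae, Gus, Cal, Ned, Hal (8 total).
An Eulerian trail requires 0 or 2 odd-degree vertices; here there are 8.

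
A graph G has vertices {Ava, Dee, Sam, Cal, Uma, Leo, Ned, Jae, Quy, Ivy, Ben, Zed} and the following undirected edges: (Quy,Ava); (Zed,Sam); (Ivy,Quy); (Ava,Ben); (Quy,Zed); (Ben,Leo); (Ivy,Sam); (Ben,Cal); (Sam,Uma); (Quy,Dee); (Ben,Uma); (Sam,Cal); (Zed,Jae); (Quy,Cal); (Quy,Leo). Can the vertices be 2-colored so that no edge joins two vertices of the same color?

Color {Sam, Ned, Jae, Quy, Ben} black and {Ava, Dee, Cal, Uma, Leo, Ivy, Zed} white. No edge joins two same-colored vertices, so the graph is bipartite.

Yes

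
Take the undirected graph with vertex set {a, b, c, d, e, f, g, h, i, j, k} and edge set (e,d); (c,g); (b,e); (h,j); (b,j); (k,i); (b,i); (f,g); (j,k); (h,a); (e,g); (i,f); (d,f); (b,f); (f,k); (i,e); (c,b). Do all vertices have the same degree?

Degrees: a:1, b:5, c:2, d:2, e:4, f:5, g:3, h:2, i:4, j:3, k:3
Degrees are not all equal (e.g. deg(a)=1 but deg(b)=5); not regular.

No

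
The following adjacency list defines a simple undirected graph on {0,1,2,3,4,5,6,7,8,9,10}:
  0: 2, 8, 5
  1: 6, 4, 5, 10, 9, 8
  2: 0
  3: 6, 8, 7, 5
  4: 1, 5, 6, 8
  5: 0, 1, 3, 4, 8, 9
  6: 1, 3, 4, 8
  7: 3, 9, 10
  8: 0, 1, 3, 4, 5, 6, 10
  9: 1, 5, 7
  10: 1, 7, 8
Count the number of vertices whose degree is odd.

6

Degrees: 0:3, 1:6, 2:1, 3:4, 4:4, 5:6, 6:4, 7:3, 8:7, 9:3, 10:3
Odd-degree vertices: 0, 2, 7, 8, 9, 10.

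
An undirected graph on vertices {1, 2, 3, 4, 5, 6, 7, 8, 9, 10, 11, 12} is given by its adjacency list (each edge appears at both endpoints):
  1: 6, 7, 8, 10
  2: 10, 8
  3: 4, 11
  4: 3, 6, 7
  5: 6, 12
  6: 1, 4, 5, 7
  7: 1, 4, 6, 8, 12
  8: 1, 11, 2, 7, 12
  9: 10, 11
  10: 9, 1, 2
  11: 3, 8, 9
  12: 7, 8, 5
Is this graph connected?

Yes

A breadth-first search from 1 visits 1, 8, 6, 10, 7, 11, 2, 12, 5, 4, 9, 3 — all 12 vertices — so the graph is connected.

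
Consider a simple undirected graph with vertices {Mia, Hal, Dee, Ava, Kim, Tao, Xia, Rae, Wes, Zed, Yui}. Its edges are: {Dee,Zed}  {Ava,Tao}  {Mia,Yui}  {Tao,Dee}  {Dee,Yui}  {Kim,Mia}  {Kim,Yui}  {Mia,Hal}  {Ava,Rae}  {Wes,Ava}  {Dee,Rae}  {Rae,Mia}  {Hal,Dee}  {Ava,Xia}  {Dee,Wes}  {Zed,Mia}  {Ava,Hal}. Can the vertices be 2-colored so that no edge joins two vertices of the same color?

No

The cycle Mia-Kim-Yui-Mia has length 3, which is odd, so the graph is not bipartite.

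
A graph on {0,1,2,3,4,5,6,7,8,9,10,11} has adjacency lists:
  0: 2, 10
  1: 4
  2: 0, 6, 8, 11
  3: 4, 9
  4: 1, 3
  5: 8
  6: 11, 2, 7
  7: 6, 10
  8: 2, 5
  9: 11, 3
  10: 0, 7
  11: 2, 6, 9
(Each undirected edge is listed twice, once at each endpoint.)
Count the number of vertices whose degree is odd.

Degrees: 0:2, 1:1, 2:4, 3:2, 4:2, 5:1, 6:3, 7:2, 8:2, 9:2, 10:2, 11:3
Odd-degree vertices: 1, 5, 6, 11.

4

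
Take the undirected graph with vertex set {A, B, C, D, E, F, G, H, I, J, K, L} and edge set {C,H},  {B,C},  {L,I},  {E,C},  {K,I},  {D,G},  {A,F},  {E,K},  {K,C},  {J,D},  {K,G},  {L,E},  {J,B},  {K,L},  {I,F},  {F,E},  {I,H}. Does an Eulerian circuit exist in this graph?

Degrees: A:1, B:2, C:4, D:2, E:4, F:3, G:2, H:2, I:4, J:2, K:5, L:3
Vertices with odd degree: A, F, K, L. An Eulerian circuit requires all degrees even.

No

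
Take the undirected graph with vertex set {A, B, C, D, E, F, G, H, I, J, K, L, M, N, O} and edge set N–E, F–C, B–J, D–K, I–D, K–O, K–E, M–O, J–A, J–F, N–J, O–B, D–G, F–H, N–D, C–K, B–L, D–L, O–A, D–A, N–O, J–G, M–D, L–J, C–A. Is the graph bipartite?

B-L-D-N-O-B is an odd cycle (length 5), and a bipartite graph can contain only even cycles.

No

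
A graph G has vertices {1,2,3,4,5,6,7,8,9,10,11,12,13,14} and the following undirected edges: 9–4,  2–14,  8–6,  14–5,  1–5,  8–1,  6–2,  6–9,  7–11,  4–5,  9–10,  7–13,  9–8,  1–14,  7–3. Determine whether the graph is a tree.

No

|V| = 14, |E| = 15.
It splits into 3 components, so it cannot be a tree.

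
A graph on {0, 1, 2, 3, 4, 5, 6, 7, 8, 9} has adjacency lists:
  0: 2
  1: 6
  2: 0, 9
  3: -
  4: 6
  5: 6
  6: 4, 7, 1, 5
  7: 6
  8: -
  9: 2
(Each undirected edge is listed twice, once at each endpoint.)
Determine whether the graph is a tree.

No

|V| = 10, |E| = 6.
It splits into 4 components, so it cannot be a tree.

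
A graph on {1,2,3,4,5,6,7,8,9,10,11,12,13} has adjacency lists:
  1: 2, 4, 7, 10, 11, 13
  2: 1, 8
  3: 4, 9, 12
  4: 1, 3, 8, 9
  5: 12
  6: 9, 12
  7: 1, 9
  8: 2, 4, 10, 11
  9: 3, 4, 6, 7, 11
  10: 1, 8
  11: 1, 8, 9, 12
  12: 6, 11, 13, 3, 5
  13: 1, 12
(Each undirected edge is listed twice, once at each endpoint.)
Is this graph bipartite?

9-4-3-9 is an odd cycle (length 3), and a bipartite graph can contain only even cycles.

No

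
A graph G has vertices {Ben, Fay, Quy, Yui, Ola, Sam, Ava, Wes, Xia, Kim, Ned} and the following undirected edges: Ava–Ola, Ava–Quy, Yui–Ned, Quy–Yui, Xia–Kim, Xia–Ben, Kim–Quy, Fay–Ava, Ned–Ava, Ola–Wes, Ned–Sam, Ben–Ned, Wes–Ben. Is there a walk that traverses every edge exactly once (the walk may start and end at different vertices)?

Degrees: Ben:3, Fay:1, Quy:3, Yui:2, Ola:2, Sam:1, Ava:4, Wes:2, Xia:2, Kim:2, Ned:4
Odd-degree vertices: Ben, Fay, Quy, Sam (4 total).
With 4 odd-degree vertices (more than two), no single trail can use every edge.

No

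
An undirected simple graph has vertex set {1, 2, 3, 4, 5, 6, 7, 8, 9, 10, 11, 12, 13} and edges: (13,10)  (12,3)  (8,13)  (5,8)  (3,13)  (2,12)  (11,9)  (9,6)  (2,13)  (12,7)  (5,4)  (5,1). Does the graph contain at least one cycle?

The graph has 13 vertices, 12 edges, and 2 connected components.
Since 12 > 13 - 2, a cycle must exist; for instance 13-2-12-3-13.

Yes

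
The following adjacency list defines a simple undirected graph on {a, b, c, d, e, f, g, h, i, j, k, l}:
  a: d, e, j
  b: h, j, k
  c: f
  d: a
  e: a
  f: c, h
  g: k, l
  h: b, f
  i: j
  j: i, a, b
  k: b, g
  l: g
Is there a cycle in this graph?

|V| = 12, |E| = 11, number of components = 1.
A forest on 12 vertices with 1 component has exactly 11 edges, which matches — so no cycle.

No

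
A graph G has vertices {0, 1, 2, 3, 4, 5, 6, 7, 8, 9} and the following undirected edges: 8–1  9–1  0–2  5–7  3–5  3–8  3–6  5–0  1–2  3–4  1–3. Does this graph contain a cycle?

Yes

|V| = 10, |E| = 11, number of components = 1.
Since 11 > 10 - 1, a cycle must exist; for instance 1-3-8-1.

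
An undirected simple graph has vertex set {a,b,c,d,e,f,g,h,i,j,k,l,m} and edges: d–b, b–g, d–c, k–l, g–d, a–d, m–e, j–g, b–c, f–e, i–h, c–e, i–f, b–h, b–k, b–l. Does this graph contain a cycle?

Yes

|V| = 13, |E| = 16, number of components = 1.
One cycle is c-b-h-i-f-e-c.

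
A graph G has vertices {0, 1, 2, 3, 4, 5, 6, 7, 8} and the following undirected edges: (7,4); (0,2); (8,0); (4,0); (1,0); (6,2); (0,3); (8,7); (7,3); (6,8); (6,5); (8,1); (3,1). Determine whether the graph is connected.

A breadth-first search from 0 visits 0, 8, 2, 1, 4, 3, 7, 6, 5 — all 9 vertices — so the graph is connected.

Yes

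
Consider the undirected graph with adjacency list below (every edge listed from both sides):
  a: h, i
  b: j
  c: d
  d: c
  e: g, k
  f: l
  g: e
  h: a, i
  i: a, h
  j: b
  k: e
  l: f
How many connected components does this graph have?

5

Component: {b, j}
Component: {c, d}
Component: {f, l}
Component: {a, h, i}
Component: {e, g, k}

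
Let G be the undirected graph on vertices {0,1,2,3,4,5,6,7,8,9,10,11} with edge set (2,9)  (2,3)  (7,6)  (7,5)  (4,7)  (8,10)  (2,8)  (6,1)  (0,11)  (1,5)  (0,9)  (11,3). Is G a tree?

No

The graph has 12 vertices and 12 edges.
It is not connected, so it is not a tree.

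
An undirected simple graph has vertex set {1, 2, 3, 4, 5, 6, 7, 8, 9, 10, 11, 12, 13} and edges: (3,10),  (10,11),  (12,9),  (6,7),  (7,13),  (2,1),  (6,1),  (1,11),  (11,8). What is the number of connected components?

4

Component: {4}
Component: {5}
Component: {9, 12}
Component: {1, 2, 3, 6, 7, 8, 10, 11, 13}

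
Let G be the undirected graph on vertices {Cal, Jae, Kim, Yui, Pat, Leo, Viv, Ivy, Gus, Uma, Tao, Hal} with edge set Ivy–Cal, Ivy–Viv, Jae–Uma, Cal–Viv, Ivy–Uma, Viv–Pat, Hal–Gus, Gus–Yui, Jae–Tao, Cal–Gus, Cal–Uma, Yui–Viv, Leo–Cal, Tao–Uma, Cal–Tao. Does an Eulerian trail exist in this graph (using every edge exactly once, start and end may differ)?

No

Degrees: Cal:6, Jae:2, Kim:0, Yui:2, Pat:1, Leo:1, Viv:4, Ivy:3, Gus:3, Uma:4, Tao:3, Hal:1
Odd-degree vertices: Pat, Leo, Ivy, Gus, Tao, Hal (6 total).
An Eulerian trail requires 0 or 2 odd-degree vertices; here there are 6.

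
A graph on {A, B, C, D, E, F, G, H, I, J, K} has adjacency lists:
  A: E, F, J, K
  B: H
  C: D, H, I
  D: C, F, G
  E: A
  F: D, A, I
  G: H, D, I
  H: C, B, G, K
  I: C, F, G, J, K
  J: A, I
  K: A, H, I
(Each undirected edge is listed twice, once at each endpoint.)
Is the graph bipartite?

A valid 2-coloring puts {B, C, E, F, G, J, K} on one side and {A, D, H, I} on the other; every edge crosses between the two sides.

Yes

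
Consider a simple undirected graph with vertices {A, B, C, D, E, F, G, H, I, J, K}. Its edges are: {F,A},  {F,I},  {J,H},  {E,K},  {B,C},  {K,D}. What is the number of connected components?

Component: {G}
Component: {B, C}
Component: {H, J}
Component: {A, F, I}
Component: {D, E, K}

5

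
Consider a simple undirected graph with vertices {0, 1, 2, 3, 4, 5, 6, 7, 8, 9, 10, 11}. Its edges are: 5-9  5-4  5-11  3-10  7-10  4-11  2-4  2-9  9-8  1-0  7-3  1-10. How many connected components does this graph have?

3

Component: {6}
Component: {0, 1, 3, 7, 10}
Component: {2, 4, 5, 8, 9, 11}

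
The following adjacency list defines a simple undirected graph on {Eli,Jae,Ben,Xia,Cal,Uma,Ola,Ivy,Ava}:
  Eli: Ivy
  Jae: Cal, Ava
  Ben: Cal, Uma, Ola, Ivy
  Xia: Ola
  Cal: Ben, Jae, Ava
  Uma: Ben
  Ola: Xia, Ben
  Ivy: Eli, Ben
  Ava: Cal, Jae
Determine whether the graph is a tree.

|V| = 9, |E| = 9.
Connected but with 9 > 8 edges, so it has a cycle and is not a tree.

No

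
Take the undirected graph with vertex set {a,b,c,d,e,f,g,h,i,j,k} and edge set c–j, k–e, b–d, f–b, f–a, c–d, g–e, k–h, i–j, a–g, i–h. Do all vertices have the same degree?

Yes

Degrees: a:2, b:2, c:2, d:2, e:2, f:2, g:2, h:2, i:2, j:2, k:2
Every vertex has degree 2, so the graph is 2-regular.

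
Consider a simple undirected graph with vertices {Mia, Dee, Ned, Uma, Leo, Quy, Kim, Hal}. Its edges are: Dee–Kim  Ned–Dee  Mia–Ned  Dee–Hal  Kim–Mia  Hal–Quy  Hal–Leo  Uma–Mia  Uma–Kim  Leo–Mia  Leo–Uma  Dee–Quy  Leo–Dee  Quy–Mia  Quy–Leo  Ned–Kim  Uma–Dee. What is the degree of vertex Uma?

Neighbors of Uma: Mia, Dee, Leo, Kim.

4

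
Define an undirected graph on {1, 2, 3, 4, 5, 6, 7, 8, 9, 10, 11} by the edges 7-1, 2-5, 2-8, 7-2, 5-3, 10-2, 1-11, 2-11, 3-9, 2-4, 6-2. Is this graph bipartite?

Yes

Color {4, 5, 6, 7, 8, 9, 10, 11} black and {1, 2, 3} white. No edge joins two same-colored vertices, so the graph is bipartite.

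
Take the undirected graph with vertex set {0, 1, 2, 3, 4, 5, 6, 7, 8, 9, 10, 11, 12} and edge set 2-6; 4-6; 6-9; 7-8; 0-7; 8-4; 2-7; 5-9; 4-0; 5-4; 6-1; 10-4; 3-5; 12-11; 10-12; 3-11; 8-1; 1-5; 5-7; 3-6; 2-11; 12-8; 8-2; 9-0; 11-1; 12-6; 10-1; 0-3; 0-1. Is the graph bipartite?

No

7-2-8-7 is an odd cycle (length 3), and a bipartite graph can contain only even cycles.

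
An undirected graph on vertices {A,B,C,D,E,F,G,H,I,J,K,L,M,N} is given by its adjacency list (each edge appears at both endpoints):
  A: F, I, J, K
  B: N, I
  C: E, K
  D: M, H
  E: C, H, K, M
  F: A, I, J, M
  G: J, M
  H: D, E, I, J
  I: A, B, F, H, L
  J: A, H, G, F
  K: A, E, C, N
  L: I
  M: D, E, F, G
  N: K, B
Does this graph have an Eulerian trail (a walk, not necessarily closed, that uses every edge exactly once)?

Yes

Degrees: A:4, B:2, C:2, D:2, E:4, F:4, G:2, H:4, I:5, J:4, K:4, L:1, M:4, N:2
Odd-degree vertices: I, L (2 total).
The non-isolated vertices are connected and exactly 2 have odd degree, so an Eulerian trail exists (from I to L).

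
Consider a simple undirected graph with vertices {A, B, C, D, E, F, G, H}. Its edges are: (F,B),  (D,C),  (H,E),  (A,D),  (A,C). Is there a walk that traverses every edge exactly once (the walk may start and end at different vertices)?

No

Degrees: A:2, B:1, C:2, D:2, E:1, F:1, G:0, H:1
Odd-degree vertices: B, E, F, H (4 total).
An Eulerian trail requires 0 or 2 odd-degree vertices; here there are 4.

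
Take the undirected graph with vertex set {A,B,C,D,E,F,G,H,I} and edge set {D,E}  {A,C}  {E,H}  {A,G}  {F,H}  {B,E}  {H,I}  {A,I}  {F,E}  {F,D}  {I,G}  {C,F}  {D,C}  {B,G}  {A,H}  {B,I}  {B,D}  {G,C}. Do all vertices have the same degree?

Yes

Degrees: A:4, B:4, C:4, D:4, E:4, F:4, G:4, H:4, I:4
All degrees equal 4; the graph is regular.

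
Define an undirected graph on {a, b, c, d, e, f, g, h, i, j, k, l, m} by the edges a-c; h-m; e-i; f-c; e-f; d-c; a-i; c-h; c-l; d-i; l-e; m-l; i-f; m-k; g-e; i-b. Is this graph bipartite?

f-e-i-f is an odd cycle (length 3), and a bipartite graph can contain only even cycles.

No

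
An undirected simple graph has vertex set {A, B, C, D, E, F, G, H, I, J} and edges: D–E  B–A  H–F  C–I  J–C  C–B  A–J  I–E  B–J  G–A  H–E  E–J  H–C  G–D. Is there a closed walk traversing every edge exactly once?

No

Degrees: A:3, B:3, C:4, D:2, E:4, F:1, G:2, H:3, I:2, J:4
Vertices with odd degree: A, B, F, H. An Eulerian circuit requires all degrees even.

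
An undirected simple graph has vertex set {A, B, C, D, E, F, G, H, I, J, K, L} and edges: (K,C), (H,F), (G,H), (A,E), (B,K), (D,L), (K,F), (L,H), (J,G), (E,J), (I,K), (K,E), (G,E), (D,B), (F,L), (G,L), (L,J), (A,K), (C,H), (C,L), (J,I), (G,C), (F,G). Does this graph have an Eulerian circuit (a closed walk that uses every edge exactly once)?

Degrees: A:2, B:2, C:4, D:2, E:4, F:4, G:6, H:4, I:2, J:4, K:6, L:6
Every vertex has even degree and the edges form a single connected piece, so an Eulerian circuit exists.

Yes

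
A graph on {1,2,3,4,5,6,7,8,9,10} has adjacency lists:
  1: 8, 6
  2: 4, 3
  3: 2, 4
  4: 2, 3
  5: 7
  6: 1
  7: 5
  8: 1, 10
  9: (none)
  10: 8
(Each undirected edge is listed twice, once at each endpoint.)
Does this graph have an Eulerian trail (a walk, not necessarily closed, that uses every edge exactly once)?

No

Degrees: 1:2, 2:2, 3:2, 4:2, 5:1, 6:1, 7:1, 8:2, 9:0, 10:1
Odd-degree vertices: 5, 6, 7, 10 (4 total).
With 4 odd-degree vertices (more than two), no single trail can use every edge.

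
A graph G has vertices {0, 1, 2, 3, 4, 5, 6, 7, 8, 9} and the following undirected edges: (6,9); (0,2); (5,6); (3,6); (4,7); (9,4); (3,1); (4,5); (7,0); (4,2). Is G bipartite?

Partition the vertices as {2, 3, 5, 7, 8, 9} vs {0, 1, 4, 6}. Each listed edge has one endpoint in each part, so the graph is bipartite.

Yes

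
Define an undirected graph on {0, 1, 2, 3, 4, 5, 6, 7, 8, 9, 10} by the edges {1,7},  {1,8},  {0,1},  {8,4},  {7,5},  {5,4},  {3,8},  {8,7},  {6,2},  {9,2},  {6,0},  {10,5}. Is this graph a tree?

The graph has 11 vertices and 12 edges.
Connected but with 12 > 10 edges, so it has a cycle and is not a tree.

No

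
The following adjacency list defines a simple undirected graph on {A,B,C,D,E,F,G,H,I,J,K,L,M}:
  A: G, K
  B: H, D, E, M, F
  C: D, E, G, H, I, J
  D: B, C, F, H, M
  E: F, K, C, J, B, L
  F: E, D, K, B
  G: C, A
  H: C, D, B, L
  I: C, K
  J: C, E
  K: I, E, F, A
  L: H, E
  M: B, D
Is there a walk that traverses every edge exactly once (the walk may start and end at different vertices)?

Yes

Degrees: A:2, B:5, C:6, D:5, E:6, F:4, G:2, H:4, I:2, J:2, K:4, L:2, M:2
Odd-degree vertices: B, D (2 total).
The non-isolated vertices are connected and exactly 2 have odd degree, so an Eulerian trail exists (from B to D).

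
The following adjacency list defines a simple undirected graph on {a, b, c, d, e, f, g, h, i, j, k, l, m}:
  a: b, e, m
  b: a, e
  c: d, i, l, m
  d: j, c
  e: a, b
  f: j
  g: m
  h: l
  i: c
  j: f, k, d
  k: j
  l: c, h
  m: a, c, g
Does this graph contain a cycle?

|V| = 13, |E| = 13, number of components = 1.
One cycle is a-b-e-a.

Yes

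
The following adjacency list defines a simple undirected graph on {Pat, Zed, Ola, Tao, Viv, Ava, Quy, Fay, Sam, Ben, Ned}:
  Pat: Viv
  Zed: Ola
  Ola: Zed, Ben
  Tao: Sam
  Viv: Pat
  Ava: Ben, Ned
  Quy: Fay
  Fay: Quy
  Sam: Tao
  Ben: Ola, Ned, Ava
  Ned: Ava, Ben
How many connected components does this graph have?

4

Component: {Pat, Viv}
Component: {Tao, Sam}
Component: {Quy, Fay}
Component: {Zed, Ola, Ava, Ben, Ned}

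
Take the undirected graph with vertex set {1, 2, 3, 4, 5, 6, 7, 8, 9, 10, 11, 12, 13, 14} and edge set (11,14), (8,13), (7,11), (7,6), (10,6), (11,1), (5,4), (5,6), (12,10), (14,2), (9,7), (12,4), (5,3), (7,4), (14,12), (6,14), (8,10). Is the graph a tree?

No

The graph has 14 vertices and 17 edges.
A tree on 14 vertices has exactly 13 edges; this graph has 17, so it contains a cycle and is not a tree.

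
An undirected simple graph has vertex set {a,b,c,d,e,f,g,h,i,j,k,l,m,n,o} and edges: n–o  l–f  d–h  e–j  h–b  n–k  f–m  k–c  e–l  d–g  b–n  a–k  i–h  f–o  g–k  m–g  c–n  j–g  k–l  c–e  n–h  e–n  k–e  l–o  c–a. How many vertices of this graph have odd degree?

Degrees: a:2, b:2, c:4, d:2, e:5, f:3, g:4, h:4, i:1, j:2, k:6, l:4, m:2, n:6, o:3
Odd-degree vertices: e, f, i, o.

4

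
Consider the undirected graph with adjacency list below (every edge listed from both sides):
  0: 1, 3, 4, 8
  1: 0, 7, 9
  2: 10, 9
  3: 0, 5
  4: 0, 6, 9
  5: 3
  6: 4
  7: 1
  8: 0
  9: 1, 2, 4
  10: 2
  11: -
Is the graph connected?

Component: {11}
Component: {0, 1, 2, 3, 4, 5, 6, 7, 8, 9, 10}
No edge joins these 2 groups, so the graph is disconnected.

No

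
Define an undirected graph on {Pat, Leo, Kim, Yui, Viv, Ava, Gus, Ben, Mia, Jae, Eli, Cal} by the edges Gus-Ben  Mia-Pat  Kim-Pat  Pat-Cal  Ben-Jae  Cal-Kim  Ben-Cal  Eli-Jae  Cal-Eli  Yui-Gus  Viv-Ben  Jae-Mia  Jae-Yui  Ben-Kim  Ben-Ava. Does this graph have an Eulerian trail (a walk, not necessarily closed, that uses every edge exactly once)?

Degrees: Pat:3, Leo:0, Kim:3, Yui:2, Viv:1, Ava:1, Gus:2, Ben:6, Mia:2, Jae:4, Eli:2, Cal:4
Odd-degree vertices: Pat, Kim, Viv, Ava (4 total).
An Eulerian trail requires 0 or 2 odd-degree vertices; here there are 4.

No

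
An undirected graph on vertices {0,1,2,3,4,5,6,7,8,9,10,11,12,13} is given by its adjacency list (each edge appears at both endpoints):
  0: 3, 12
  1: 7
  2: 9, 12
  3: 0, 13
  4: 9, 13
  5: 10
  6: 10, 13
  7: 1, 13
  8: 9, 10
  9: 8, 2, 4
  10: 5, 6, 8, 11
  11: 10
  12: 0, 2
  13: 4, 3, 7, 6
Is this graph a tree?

No

The graph has 14 vertices and 15 edges.
Connected but with 15 > 13 edges, so it has a cycle and is not a tree.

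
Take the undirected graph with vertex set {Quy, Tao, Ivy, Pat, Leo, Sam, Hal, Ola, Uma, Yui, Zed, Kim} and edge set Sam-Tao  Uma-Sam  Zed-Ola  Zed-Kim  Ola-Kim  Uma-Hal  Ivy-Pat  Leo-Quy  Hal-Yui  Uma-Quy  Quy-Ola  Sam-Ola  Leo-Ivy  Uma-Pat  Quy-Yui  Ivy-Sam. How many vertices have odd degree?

2

Degrees: Quy:4, Tao:1, Ivy:3, Pat:2, Leo:2, Sam:4, Hal:2, Ola:4, Uma:4, Yui:2, Zed:2, Kim:2
Odd-degree vertices: Tao, Ivy.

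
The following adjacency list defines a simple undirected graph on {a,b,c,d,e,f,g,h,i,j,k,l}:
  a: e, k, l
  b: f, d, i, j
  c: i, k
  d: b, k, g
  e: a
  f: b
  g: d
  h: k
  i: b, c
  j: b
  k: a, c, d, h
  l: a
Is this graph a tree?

No

The graph has 12 vertices and 12 edges.
A tree on 12 vertices has exactly 11 edges; this graph has 12, so it contains a cycle and is not a tree.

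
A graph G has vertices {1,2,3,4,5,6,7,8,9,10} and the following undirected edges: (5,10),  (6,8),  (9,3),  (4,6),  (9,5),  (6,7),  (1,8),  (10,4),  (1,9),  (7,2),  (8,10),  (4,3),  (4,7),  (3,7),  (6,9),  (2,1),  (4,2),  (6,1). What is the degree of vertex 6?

5

Neighbors of 6: 1, 4, 7, 8, 9.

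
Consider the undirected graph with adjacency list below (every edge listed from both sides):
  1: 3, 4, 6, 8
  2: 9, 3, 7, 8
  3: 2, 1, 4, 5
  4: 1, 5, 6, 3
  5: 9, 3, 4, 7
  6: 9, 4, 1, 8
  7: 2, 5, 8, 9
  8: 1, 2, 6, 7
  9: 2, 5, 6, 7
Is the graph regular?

Degrees: 1:4, 2:4, 3:4, 4:4, 5:4, 6:4, 7:4, 8:4, 9:4
Every vertex has degree 4, so the graph is 4-regular.

Yes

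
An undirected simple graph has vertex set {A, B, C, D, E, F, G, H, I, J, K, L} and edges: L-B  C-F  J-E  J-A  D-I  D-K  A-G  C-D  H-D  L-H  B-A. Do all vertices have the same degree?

Degrees: A:3, B:2, C:2, D:4, E:1, F:1, G:1, H:2, I:1, J:2, K:1, L:2
Vertex E has degree 1 while D has degree 4, so the graph is not regular.

No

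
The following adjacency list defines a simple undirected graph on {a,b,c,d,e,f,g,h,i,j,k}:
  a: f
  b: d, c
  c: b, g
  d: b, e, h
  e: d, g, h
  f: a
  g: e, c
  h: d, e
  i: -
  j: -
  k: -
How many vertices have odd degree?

Degrees: a:1, b:2, c:2, d:3, e:3, f:1, g:2, h:2, i:0, j:0, k:0
Odd-degree vertices: a, d, e, f.

4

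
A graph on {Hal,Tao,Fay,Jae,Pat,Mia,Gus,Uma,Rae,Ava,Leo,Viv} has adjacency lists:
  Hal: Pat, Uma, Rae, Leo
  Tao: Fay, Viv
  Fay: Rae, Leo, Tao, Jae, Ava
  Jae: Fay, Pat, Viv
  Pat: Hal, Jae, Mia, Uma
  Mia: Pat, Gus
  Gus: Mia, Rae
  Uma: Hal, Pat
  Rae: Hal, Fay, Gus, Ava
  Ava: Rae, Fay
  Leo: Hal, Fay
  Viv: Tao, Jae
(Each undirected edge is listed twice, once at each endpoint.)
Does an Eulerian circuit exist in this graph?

Degrees: Hal:4, Tao:2, Fay:5, Jae:3, Pat:4, Mia:2, Gus:2, Uma:2, Rae:4, Ava:2, Leo:2, Viv:2
Vertices with odd degree: Fay, Jae. An Eulerian circuit requires all degrees even.

No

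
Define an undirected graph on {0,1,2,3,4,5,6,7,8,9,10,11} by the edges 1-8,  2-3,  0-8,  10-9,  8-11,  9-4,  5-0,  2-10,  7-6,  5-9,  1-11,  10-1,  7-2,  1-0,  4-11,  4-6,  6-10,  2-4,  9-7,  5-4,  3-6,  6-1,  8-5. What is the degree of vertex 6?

Neighbors of 6: 1, 3, 4, 7, 10.

5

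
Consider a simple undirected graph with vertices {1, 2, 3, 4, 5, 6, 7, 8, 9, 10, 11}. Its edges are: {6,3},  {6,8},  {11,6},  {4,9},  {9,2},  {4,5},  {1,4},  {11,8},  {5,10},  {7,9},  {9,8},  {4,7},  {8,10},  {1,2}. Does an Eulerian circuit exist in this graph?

Degrees: 1:2, 2:2, 3:1, 4:4, 5:2, 6:3, 7:2, 8:4, 9:4, 10:2, 11:2
3, 6 have odd degree; an Eulerian circuit needs every degree to be even, so none exists.

No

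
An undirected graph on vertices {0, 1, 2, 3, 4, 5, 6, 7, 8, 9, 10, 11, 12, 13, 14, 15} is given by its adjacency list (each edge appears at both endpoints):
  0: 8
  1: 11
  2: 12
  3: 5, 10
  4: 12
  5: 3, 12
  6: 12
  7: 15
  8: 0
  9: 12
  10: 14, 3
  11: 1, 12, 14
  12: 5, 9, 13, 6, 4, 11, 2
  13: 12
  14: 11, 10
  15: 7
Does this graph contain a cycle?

|V| = 16, |E| = 14, number of components = 3.
One cycle is 11-14-10-3-5-12-11.

Yes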